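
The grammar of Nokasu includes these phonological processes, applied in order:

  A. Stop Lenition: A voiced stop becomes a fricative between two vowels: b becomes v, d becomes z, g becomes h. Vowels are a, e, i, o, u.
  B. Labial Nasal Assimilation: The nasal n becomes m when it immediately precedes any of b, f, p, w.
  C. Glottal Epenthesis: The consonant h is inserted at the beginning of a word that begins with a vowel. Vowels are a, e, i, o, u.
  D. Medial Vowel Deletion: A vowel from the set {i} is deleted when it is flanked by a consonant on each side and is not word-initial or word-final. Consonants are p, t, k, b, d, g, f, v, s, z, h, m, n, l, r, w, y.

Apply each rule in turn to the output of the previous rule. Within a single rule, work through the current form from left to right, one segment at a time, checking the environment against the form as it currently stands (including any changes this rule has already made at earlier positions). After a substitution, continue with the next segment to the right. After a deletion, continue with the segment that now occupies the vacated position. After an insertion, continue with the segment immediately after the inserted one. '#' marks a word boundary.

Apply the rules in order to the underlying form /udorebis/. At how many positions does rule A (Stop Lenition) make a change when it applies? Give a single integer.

2

A Stop Lenition: [udorebis] → [uzorevis]
B Labial Nasal Assimilation: no change — [uzorevis]
C Glottal Epenthesis: [uzorevis] → [huzorevis]
D Medial Vowel Deletion: [huzorevis] → [huzorevs]
Rule A changed 2 position(s).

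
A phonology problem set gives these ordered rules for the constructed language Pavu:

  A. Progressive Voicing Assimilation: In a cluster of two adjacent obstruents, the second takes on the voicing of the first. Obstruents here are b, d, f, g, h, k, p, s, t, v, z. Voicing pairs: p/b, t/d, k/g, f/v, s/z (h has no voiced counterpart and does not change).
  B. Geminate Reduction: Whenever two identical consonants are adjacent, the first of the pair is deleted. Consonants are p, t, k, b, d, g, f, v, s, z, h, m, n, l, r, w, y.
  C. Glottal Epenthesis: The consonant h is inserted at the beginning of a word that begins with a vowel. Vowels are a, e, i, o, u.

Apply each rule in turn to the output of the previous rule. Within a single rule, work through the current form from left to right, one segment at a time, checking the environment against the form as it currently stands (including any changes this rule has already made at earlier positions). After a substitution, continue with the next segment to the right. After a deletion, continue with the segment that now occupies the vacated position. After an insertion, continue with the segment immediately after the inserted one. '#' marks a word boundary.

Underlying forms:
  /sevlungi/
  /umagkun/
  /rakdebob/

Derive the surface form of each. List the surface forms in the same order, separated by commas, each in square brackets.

/sevlungi/:
  A Progressive Voicing Assimilation: no change — [sevlungi]
  B Geminate Reduction: no change — [sevlungi]
  C Glottal Epenthesis: no change — [sevlungi]
/umagkun/:
  A Progressive Voicing Assimilation: [umagkun] → [umaggun]
  B Geminate Reduction: [umaggun] → [umagun]
  C Glottal Epenthesis: [umagun] → [humagun]
/rakdebob/:
  A Progressive Voicing Assimilation: [rakdebob] → [raktebob]
  B Geminate Reduction: no change — [raktebob]
  C Glottal Epenthesis: no change — [raktebob]

[sevlungi], [humagun], [raktebob]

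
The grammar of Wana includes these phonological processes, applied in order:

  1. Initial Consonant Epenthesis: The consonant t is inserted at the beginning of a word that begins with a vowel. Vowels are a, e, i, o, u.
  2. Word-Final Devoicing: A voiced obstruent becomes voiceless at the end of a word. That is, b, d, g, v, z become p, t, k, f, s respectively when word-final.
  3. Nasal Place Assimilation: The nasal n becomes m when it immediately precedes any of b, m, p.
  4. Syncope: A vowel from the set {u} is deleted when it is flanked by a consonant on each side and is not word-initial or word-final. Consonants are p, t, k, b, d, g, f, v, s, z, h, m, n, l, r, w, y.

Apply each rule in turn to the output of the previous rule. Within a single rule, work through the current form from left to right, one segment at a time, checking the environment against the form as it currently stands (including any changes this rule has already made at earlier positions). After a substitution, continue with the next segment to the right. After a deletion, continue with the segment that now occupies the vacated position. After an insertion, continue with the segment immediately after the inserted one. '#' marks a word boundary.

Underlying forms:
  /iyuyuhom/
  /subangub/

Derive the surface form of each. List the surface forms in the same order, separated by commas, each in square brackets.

[tiyyhom], [sbangp]

/iyuyuhom/:
  1 Initial Consonant Epenthesis: [iyuyuhom] → [tiyuyuhom]
  2 Word-Final Devoicing: no change — [tiyuyuhom]
  3 Nasal Place Assimilation: no change — [tiyuyuhom]
  4 Syncope: [tiyuyuhom] → [tiyyhom]
/subangub/:
  1 Initial Consonant Epenthesis: no change — [subangub]
  2 Word-Final Devoicing: [subangub] → [subangup]
  3 Nasal Place Assimilation: no change — [subangup]
  4 Syncope: [subangup] → [sbangp]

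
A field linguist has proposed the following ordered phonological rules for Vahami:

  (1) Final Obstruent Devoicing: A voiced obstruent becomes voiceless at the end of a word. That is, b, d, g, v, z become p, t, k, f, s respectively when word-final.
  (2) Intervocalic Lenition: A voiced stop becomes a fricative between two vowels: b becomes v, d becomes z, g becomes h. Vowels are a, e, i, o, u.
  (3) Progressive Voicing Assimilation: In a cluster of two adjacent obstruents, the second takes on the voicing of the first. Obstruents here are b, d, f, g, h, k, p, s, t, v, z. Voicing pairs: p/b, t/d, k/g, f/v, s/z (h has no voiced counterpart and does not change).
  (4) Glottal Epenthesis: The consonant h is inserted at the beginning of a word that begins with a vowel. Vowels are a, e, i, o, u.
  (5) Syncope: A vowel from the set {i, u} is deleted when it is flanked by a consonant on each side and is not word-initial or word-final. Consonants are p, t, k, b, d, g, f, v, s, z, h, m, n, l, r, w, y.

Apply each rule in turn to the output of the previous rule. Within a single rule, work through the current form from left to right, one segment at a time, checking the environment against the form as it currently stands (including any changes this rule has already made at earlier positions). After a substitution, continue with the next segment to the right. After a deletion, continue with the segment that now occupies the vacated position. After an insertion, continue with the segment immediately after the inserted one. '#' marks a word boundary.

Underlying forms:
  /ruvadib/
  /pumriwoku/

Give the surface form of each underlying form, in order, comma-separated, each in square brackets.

[rvazp], [pmrwoku]

/ruvadib/:
  (1) Final Obstruent Devoicing: [ruvadib] → [ruvadip]
  (2) Intervocalic Lenition: [ruvadip] → [ruvazip]
  (3) Progressive Voicing Assimilation: no change — [ruvazip]
  (4) Glottal Epenthesis: no change — [ruvazip]
  (5) Syncope: [ruvazip] → [rvazp]
/pumriwoku/:
  (1) Final Obstruent Devoicing: no change — [pumriwoku]
  (2) Intervocalic Lenition: no change — [pumriwoku]
  (3) Progressive Voicing Assimilation: no change — [pumriwoku]
  (4) Glottal Epenthesis: no change — [pumriwoku]
  (5) Syncope: [pumriwoku] → [pmrwoku]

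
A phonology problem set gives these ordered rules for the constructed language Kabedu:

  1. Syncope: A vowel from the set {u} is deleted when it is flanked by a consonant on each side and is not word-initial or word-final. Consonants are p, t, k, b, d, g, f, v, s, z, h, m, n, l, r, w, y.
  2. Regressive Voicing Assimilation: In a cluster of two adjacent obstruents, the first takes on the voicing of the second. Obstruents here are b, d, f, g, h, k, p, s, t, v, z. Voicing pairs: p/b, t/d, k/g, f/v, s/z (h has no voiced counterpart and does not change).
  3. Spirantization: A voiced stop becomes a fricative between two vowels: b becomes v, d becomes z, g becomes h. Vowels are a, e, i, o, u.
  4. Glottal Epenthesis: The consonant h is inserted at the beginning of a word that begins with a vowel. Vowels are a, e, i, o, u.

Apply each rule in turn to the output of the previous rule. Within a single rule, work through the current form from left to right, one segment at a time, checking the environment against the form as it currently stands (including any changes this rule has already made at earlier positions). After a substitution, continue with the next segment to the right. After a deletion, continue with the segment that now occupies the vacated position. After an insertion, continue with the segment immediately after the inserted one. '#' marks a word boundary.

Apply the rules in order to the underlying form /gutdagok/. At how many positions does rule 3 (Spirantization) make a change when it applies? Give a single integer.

1

1 Syncope: [gutdagok] → [gtdagok]
2 Regressive Voicing Assimilation: [gtdagok] → [kddagok]
3 Spirantization: [kddagok] → [kddahok]
4 Glottal Epenthesis: no change — [kddahok]
Rule 3 changed 1 position(s).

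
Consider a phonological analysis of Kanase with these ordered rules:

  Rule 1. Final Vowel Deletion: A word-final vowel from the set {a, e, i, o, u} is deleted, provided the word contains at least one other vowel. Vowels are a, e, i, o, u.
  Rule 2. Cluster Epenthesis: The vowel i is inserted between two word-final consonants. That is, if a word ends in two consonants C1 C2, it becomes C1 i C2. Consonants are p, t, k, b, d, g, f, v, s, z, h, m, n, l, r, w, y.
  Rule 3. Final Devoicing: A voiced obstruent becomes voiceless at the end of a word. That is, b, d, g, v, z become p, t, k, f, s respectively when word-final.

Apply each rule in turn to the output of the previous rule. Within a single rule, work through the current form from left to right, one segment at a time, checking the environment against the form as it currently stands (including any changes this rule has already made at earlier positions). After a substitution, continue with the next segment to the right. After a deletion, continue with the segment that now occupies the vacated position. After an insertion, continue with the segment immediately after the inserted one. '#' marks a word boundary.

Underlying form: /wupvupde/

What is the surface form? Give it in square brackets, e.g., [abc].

[wupvupit]

Rule 1 Final Vowel Deletion: [wupvupde] → [wupvupd]
Rule 2 Cluster Epenthesis: [wupvupd] → [wupvupid]
Rule 3 Final Devoicing: [wupvupid] → [wupvupit]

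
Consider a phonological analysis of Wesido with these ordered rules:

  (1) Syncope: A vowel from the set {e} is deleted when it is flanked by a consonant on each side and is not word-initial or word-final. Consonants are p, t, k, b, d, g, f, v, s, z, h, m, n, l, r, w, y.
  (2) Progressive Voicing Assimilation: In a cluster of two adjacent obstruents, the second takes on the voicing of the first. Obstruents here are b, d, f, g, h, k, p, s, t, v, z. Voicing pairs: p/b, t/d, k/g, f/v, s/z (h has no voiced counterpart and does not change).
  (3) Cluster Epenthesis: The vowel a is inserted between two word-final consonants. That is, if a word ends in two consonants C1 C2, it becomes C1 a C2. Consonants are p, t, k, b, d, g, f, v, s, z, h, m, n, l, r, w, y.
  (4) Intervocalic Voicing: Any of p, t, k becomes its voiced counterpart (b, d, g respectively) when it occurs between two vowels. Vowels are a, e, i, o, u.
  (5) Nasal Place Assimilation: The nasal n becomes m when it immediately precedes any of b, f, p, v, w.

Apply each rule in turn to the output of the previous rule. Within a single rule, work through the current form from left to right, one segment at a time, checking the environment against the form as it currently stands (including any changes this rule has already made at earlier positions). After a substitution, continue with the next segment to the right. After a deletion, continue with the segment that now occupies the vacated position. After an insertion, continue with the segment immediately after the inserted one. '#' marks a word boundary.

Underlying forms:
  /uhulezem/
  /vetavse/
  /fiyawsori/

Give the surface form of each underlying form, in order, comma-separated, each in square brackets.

/uhulezem/:
  (1) Syncope: [uhulezem] → [uhulzm]
  (2) Progressive Voicing Assimilation: no change — [uhulzm]
  (3) Cluster Epenthesis: [uhulzm] → [uhulzam]
  (4) Intervocalic Voicing: no change — [uhulzam]
  (5) Nasal Place Assimilation: no change — [uhulzam]
/vetavse/:
  (1) Syncope: [vetavse] → [vtavse]
  (2) Progressive Voicing Assimilation: [vtavse] → [vdavze]
  (3) Cluster Epenthesis: no change — [vdavze]
  (4) Intervocalic Voicing: no change — [vdavze]
  (5) Nasal Place Assimilation: no change — [vdavze]
/fiyawsori/:
  (1) Syncope: no change — [fiyawsori]
  (2) Progressive Voicing Assimilation: no change — [fiyawsori]
  (3) Cluster Epenthesis: no change — [fiyawsori]
  (4) Intervocalic Voicing: no change — [fiyawsori]
  (5) Nasal Place Assimilation: no change — [fiyawsori]

[uhulzam], [vdavze], [fiyawsori]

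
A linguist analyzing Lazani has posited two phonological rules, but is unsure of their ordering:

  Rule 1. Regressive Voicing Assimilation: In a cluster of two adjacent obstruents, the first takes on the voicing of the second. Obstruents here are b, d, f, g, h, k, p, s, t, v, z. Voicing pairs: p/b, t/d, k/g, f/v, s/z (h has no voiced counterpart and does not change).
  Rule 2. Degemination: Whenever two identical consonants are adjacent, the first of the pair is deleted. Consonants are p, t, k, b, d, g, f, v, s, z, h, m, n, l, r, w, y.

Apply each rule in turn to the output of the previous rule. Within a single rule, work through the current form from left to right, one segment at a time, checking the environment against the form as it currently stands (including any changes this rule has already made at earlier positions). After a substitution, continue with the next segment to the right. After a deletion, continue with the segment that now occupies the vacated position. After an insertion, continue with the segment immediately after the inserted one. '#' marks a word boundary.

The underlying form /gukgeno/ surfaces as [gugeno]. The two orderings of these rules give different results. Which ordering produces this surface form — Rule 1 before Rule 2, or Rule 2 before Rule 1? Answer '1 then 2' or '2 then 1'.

Order 1 then 2:
  1 Regressive Voicing Assimilation: [gukgeno] → [guggeno]
  2 Degemination: [guggeno] → [gugeno]
  result: [gugeno]
Order 2 then 1:
  2 Degemination: no change — [gukgeno]
  1 Regressive Voicing Assimilation: [gukgeno] → [guggeno]
  result: [guggeno]

1 then 2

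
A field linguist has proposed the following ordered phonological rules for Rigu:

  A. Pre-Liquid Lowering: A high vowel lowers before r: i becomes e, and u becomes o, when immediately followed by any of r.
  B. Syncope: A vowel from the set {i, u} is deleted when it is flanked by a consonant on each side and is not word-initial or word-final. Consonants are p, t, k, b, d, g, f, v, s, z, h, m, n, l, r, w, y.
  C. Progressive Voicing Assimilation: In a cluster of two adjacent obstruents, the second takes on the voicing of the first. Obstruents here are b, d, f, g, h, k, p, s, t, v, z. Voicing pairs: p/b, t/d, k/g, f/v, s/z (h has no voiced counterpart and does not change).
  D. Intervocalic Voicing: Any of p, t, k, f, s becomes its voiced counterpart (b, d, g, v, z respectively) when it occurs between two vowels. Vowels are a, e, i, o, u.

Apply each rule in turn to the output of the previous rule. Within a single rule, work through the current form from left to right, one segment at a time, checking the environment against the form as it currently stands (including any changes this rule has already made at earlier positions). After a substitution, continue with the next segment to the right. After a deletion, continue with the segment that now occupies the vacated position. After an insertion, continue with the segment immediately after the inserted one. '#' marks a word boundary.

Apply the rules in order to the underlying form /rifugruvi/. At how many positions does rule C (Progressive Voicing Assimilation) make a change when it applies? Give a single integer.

1

A Pre-Liquid Lowering: no change — [rifugruvi]
B Syncope: [rifugruvi] → [rfgrvi]
C Progressive Voicing Assimilation: [rfgrvi] → [rfkrvi]
D Intervocalic Voicing: no change — [rfkrvi]
Rule C changed 1 position(s).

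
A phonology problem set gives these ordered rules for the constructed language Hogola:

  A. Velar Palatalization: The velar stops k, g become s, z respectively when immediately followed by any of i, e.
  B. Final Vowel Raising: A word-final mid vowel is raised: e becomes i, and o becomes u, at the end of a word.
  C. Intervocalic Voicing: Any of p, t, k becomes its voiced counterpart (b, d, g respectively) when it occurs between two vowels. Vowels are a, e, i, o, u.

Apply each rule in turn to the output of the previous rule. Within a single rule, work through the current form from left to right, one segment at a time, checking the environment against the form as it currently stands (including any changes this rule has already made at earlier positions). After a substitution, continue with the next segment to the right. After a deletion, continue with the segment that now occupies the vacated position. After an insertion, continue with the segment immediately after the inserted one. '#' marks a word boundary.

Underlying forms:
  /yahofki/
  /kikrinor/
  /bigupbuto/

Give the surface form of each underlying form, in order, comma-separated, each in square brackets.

/yahofki/:
  A Velar Palatalization: [yahofki] → [yahofsi]
  B Final Vowel Raising: no change — [yahofsi]
  C Intervocalic Voicing: no change — [yahofsi]
/kikrinor/:
  A Velar Palatalization: [kikrinor] → [sikrinor]
  B Final Vowel Raising: no change — [sikrinor]
  C Intervocalic Voicing: no change — [sikrinor]
/bigupbuto/:
  A Velar Palatalization: no change — [bigupbuto]
  B Final Vowel Raising: [bigupbuto] → [bigupbutu]
  C Intervocalic Voicing: [bigupbutu] → [bigupbudu]

[yahofsi], [sikrinor], [bigupbudu]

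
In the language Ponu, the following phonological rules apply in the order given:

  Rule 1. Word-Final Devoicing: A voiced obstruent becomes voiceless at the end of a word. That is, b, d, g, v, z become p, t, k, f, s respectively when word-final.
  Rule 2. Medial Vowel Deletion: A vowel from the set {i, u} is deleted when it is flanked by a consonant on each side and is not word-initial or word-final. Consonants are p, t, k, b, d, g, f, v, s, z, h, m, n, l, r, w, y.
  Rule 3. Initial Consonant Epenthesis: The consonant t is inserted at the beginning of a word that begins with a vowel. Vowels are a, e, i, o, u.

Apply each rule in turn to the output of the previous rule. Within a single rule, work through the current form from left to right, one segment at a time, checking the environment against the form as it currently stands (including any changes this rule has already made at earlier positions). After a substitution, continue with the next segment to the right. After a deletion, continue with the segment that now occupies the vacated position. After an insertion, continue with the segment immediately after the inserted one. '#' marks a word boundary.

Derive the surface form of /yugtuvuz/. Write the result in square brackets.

[ygtvs]

Rule 1 Word-Final Devoicing: [yugtuvuz] → [yugtuvus]
Rule 2 Medial Vowel Deletion: [yugtuvus] → [ygtvs]
Rule 3 Initial Consonant Epenthesis: no change — [ygtvs]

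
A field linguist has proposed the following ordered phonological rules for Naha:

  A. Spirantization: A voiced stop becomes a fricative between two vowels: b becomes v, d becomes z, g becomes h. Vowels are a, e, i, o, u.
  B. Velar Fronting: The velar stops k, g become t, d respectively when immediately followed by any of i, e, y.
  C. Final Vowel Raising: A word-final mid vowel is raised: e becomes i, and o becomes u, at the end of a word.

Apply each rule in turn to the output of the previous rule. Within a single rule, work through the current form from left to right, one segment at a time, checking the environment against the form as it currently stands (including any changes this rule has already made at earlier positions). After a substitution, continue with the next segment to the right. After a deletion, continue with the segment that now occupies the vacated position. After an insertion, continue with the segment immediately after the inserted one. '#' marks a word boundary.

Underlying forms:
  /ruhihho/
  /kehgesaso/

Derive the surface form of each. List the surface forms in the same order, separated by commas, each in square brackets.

[ruhihhu], [tehdesasu]

/ruhihho/:
  A Spirantization: no change — [ruhihho]
  B Velar Fronting: no change — [ruhihho]
  C Final Vowel Raising: [ruhihho] → [ruhihhu]
/kehgesaso/:
  A Spirantization: no change — [kehgesaso]
  B Velar Fronting: [kehgesaso] → [tehdesaso]
  C Final Vowel Raising: [tehdesaso] → [tehdesasu]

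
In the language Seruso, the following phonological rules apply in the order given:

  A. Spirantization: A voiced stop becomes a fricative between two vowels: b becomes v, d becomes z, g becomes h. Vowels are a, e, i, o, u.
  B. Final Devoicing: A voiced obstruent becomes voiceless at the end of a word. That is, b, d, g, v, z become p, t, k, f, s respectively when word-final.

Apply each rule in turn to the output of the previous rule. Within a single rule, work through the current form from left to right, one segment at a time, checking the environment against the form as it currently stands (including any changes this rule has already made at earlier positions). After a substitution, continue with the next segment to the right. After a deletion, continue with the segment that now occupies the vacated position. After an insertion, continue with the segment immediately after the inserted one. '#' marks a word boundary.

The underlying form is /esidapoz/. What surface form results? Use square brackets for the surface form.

A Spirantization: [esidapoz] → [esizapoz]
B Final Devoicing: [esizapoz] → [esizapos]

[esizapos]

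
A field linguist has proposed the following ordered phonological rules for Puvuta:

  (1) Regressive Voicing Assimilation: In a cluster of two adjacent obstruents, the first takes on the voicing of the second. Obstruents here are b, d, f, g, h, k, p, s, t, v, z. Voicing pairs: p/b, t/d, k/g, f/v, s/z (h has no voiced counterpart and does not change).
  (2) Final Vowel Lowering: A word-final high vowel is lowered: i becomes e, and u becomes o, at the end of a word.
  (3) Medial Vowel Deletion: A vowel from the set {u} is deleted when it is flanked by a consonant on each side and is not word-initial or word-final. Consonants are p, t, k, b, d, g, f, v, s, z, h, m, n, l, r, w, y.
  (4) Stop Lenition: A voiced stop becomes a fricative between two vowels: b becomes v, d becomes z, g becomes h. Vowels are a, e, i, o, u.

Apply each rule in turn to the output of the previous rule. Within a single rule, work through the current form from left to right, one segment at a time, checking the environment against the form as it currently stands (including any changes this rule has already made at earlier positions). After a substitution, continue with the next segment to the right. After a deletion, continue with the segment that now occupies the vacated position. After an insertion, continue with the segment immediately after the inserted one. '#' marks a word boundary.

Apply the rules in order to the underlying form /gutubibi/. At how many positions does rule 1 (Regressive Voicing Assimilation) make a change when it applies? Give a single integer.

(1) Regressive Voicing Assimilation: no change — [gutubibi]
(2) Final Vowel Lowering: [gutubibi] → [gutubibe]
(3) Medial Vowel Deletion: [gutubibe] → [gtbibe]
(4) Stop Lenition: [gtbibe] → [gtbive]
Rule 1 changed 0 position(s).

0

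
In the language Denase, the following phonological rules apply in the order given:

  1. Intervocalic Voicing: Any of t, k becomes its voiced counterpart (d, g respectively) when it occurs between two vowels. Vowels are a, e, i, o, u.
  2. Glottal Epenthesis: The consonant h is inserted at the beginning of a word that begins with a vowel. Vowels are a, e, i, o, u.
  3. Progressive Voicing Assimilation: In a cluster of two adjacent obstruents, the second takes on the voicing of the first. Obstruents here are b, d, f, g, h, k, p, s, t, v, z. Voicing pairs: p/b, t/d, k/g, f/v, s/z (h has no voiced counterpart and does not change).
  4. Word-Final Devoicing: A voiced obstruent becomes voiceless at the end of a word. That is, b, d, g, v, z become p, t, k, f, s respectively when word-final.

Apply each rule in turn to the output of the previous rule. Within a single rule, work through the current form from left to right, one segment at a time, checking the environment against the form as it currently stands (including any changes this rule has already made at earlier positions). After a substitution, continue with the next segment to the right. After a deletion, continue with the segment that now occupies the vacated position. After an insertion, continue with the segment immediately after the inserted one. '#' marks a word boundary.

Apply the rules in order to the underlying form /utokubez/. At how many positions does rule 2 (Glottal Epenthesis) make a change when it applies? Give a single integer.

1

1 Intervocalic Voicing: [utokubez] → [udogubez]
2 Glottal Epenthesis: [udogubez] → [hudogubez]
3 Progressive Voicing Assimilation: no change — [hudogubez]
4 Word-Final Devoicing: [hudogubez] → [hudogubes]
Rule 2 changed 1 position(s).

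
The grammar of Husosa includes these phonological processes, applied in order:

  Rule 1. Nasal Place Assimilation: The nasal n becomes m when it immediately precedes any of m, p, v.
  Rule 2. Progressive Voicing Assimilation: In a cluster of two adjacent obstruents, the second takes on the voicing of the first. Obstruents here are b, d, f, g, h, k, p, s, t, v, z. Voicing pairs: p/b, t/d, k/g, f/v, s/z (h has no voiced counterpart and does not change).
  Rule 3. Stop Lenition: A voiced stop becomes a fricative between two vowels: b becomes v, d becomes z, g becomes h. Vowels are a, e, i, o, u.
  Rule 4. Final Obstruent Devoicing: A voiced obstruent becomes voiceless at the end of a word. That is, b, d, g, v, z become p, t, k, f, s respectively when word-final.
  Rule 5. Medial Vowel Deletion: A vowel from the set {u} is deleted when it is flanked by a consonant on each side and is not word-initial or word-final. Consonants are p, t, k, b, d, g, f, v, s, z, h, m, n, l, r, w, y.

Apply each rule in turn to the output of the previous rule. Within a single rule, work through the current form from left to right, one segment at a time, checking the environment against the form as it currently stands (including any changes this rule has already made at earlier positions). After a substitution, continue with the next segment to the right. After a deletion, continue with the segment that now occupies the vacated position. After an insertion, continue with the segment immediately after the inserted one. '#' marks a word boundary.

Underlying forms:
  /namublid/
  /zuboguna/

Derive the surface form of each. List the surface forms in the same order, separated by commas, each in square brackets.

/namublid/:
  Rule 1 Nasal Place Assimilation: no change — [namublid]
  Rule 2 Progressive Voicing Assimilation: no change — [namublid]
  Rule 3 Stop Lenition: no change — [namublid]
  Rule 4 Final Obstruent Devoicing: [namublid] → [namublit]
  Rule 5 Medial Vowel Deletion: [namublit] → [namblit]
/zuboguna/:
  Rule 1 Nasal Place Assimilation: no change — [zuboguna]
  Rule 2 Progressive Voicing Assimilation: no change — [zuboguna]
  Rule 3 Stop Lenition: [zuboguna] → [zuvohuna]
  Rule 4 Final Obstruent Devoicing: no change — [zuvohuna]
  Rule 5 Medial Vowel Deletion: [zuvohuna] → [zvohna]

[namblit], [zvohna]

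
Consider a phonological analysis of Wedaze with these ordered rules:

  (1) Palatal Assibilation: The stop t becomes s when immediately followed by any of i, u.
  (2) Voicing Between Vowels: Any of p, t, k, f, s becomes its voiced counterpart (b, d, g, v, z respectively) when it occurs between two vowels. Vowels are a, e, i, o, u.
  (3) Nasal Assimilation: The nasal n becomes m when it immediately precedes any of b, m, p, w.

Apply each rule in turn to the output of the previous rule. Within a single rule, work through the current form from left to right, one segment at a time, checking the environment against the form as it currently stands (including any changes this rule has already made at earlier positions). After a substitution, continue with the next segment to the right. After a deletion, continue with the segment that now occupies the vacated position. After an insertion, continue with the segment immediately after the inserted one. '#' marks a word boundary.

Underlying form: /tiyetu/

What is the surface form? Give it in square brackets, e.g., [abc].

(1) Palatal Assibilation: [tiyetu] → [siyesu]
(2) Voicing Between Vowels: [siyesu] → [siyezu]
(3) Nasal Assimilation: no change — [siyezu]

[siyezu]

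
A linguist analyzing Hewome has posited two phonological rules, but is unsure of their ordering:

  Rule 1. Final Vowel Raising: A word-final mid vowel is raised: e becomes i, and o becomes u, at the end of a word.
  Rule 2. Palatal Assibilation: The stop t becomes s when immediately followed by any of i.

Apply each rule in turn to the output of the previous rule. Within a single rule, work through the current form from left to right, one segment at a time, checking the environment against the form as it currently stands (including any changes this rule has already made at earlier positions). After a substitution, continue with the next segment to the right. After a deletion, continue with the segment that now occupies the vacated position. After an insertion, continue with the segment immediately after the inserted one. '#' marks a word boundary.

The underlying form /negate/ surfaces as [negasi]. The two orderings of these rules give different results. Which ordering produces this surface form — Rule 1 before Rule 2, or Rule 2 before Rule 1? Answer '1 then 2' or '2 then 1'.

Order 1 then 2:
  1 Final Vowel Raising: [negate] → [negati]
  2 Palatal Assibilation: [negati] → [negasi]
  result: [negasi]
Order 2 then 1:
  2 Palatal Assibilation: no change — [negate]
  1 Final Vowel Raising: [negate] → [negati]
  result: [negati]

1 then 2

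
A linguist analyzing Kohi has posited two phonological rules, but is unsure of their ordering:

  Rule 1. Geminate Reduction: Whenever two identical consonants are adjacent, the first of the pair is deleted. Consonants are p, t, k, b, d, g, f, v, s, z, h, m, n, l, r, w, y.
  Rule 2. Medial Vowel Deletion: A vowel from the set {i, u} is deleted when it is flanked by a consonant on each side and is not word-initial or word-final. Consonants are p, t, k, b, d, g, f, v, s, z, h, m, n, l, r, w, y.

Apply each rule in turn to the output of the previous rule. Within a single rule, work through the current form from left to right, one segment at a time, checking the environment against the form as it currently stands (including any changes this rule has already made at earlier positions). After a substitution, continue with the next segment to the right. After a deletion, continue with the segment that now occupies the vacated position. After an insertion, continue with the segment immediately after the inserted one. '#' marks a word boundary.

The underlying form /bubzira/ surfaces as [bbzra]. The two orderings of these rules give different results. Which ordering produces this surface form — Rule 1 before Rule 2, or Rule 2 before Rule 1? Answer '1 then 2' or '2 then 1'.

Order 1 then 2:
  1 Geminate Reduction: no change — [bubzira]
  2 Medial Vowel Deletion: [bubzira] → [bbzra]
  result: [bbzra]
Order 2 then 1:
  2 Medial Vowel Deletion: [bubzira] → [bbzra]
  1 Geminate Reduction: [bbzra] → [bzra]
  result: [bzra]

1 then 2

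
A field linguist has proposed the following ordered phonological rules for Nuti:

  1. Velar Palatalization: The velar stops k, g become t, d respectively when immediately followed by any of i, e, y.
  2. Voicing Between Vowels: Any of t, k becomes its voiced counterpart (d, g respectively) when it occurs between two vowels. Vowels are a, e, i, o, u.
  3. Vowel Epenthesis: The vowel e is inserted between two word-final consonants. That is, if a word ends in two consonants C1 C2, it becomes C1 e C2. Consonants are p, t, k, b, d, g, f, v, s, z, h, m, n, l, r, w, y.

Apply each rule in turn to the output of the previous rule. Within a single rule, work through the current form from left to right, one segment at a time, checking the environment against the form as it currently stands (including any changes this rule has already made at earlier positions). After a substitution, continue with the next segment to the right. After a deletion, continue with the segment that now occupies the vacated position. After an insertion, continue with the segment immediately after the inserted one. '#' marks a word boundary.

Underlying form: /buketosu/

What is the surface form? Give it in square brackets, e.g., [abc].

1 Velar Palatalization: [buketosu] → [butetosu]
2 Voicing Between Vowels: [butetosu] → [budedosu]
3 Vowel Epenthesis: no change — [budedosu]

[budedosu]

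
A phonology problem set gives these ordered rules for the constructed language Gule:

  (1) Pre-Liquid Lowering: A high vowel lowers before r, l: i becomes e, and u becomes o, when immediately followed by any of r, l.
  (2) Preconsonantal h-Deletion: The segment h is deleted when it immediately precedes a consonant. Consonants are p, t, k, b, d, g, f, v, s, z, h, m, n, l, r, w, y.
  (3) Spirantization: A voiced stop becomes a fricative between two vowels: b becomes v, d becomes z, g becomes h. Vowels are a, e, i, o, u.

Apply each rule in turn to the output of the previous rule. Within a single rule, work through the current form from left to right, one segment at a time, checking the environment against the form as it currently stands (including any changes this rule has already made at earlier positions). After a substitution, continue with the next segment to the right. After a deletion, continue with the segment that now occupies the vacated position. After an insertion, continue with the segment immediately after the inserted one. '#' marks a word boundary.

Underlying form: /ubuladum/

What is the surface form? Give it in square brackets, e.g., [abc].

[uvolazum]

(1) Pre-Liquid Lowering: [ubuladum] → [uboladum]
(2) Preconsonantal h-Deletion: no change — [uboladum]
(3) Spirantization: [uboladum] → [uvolazum]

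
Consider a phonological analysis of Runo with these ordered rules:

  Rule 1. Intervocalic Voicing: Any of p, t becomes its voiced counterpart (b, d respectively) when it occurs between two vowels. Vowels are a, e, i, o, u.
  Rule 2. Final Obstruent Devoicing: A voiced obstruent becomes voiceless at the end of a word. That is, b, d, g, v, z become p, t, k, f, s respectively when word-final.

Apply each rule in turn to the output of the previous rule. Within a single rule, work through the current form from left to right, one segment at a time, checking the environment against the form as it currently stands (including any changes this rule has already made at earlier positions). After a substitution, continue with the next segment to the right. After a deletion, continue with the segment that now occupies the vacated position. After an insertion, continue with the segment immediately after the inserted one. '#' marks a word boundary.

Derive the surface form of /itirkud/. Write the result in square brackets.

Rule 1 Intervocalic Voicing: [itirkud] → [idirkud]
Rule 2 Final Obstruent Devoicing: [idirkud] → [idirkut]

[idirkut]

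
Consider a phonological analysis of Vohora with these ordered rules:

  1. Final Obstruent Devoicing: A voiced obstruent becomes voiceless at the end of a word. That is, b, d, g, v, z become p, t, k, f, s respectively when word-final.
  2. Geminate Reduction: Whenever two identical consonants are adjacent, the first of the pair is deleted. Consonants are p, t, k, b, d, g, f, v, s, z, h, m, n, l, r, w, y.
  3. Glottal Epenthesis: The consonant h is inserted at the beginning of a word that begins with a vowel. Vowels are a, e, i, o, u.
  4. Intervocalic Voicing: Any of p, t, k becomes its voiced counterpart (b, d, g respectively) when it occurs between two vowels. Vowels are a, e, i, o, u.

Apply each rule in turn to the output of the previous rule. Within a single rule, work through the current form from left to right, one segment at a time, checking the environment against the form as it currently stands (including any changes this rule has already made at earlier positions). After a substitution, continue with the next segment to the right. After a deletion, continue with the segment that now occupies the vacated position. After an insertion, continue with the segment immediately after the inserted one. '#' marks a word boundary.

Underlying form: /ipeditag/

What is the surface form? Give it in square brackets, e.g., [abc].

1 Final Obstruent Devoicing: [ipeditag] → [ipeditak]
2 Geminate Reduction: no change — [ipeditak]
3 Glottal Epenthesis: [ipeditak] → [hipeditak]
4 Intervocalic Voicing: [hipeditak] → [hibedidak]

[hibedidak]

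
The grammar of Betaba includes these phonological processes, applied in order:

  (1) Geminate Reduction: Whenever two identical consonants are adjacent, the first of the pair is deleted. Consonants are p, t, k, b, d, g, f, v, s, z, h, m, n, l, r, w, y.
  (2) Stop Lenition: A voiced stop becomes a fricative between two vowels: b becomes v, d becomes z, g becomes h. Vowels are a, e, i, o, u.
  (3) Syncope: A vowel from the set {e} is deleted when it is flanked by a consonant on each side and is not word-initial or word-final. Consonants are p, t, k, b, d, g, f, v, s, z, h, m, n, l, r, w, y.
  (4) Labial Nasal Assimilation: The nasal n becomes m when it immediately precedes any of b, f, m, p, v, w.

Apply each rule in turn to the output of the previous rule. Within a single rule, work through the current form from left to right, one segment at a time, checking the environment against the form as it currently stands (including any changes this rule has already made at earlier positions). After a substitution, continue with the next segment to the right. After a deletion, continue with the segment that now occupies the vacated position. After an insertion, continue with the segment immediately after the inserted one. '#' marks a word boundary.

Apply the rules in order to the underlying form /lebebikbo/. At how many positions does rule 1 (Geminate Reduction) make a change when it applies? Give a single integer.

(1) Geminate Reduction: no change — [lebebikbo]
(2) Stop Lenition: [lebebikbo] → [levevikbo]
(3) Syncope: [levevikbo] → [lvvikbo]
(4) Labial Nasal Assimilation: no change — [lvvikbo]
Rule 1 changed 0 position(s).

0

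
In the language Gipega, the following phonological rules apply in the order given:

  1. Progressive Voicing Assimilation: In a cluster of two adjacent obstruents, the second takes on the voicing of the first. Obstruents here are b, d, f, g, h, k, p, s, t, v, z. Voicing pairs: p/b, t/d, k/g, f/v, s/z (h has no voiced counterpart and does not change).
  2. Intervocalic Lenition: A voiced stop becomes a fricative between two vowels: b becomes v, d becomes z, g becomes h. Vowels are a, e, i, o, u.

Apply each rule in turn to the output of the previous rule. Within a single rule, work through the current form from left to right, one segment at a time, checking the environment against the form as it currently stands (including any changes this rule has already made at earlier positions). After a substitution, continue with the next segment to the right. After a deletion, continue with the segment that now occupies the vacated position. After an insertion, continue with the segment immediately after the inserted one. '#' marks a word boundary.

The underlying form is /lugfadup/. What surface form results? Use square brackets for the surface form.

[lugvazup]

1 Progressive Voicing Assimilation: [lugfadup] → [lugvadup]
2 Intervocalic Lenition: [lugvadup] → [lugvazup]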